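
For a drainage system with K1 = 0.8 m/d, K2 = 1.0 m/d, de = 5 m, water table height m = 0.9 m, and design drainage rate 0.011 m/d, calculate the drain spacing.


S^2 = 8*K2*de*m/q + 4*K1*m^2/q
S^2 = 8*1.0*5*0.9/0.011 + 4*0.8*0.9^2/0.011
S = sqrt(3508.3636)

59.2314 m


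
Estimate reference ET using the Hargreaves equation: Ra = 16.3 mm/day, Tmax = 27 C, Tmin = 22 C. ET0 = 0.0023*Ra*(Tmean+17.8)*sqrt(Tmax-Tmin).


Tmean = (Tmax + Tmin)/2 = (27 + 22)/2 = 24.5
ET0 = 0.0023 * 16.3 * (24.5 + 17.8) * sqrt(27 - 22)
ET0 = 0.0023 * 16.3 * 42.3 * 2.236068

3.5460 mm/day


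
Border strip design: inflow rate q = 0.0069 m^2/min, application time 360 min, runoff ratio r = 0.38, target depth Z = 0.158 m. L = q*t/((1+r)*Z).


L = q*t/((1+r)*Z)
L = 0.0069*360/((1+0.38)*0.158)
L = 2.484/0.21804

11.3924 m


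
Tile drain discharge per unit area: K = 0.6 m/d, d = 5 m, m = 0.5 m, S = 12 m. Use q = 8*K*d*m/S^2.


q = 8*K*d*m/S^2
q = 8*0.6*5*0.5/12^2
q = 12.0000 / 144

0.0833 m/d


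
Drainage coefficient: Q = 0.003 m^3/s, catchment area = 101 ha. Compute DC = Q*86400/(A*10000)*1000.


DC = Q * 86400 / (A * 10000) * 1000
DC = 0.003 * 86400 / (101 * 10000) * 1000
DC = 259200.0000 / 1010000

0.2566 mm/day


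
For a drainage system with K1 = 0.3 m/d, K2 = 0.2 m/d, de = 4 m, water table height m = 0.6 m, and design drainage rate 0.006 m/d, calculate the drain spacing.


S^2 = 8*K2*de*m/q + 4*K1*m^2/q
S^2 = 8*0.2*4*0.6/0.006 + 4*0.3*0.6^2/0.006
S = sqrt(712.0000)

26.6833 m


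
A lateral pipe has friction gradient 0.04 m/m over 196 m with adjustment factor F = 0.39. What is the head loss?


hf = J * L * F = 0.04 * 196 * 0.39 = 3.0576 m

3.0576 m


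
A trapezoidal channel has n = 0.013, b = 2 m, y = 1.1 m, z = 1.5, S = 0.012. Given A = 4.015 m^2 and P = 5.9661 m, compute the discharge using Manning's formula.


R = A/P = 4.015/5.9661 = 0.672969
Q = (1/0.013) * 4.015 * 0.672969^(2/3) * 0.012^0.5

25.9814 m^3/s


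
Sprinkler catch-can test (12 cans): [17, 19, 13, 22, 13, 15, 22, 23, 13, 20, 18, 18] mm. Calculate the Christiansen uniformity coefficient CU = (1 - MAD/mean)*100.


mean = 17.750000 mm
MAD = 2.958333 mm
CU = (1 - 2.958333/17.750000)*100

83.3333 %


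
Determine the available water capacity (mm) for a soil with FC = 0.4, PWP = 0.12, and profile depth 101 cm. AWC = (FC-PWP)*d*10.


AWC = (FC - PWP) * d * 10
AWC = (0.4 - 0.12) * 101 * 10
AWC = 0.2800 * 101 * 10

282.8000 mm


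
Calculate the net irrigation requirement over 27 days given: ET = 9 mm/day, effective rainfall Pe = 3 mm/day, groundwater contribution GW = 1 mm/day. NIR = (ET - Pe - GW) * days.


Daily deficit = ET - Pe - GW = 9 - 3 - 1 = 5 mm/day
NIR = 5 * 27 = 135 mm

135.0000 mm


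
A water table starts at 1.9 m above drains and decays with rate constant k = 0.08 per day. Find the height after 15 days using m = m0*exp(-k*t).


m = m0 * exp(-k*t)
m = 1.9 * exp(-0.08 * 15)
m = 1.9 * exp(-1.2000)

0.5723 m


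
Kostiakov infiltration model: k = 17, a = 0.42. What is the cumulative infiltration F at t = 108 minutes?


F = k * t^a = 17 * 108^0.42
F = 17 * 7.145588

121.4750 mm


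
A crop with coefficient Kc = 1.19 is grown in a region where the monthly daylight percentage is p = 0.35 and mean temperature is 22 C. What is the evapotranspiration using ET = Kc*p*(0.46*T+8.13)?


ET = Kc * p * (0.46*T + 8.13)
ET = 1.19 * 0.35 * (0.46*22 + 8.13)
ET = 1.19 * 0.35 * 18.2500

7.6011 mm/day


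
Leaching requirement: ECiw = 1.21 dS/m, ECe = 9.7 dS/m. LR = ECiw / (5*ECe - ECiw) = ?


LR = ECiw / (5*ECe - ECiw)
LR = 1.21 / (5*9.7 - 1.21)
LR = 1.21 / 47.2900

0.0256


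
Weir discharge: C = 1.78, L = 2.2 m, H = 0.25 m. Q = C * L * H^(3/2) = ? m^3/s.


Q = C * L * H^(3/2) = 1.78 * 2.2 * 0.25^1.5 = 1.78 * 2.2 * 0.125000

0.4895 m^3/s


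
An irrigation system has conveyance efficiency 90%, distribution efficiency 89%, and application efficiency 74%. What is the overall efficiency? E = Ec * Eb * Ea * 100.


Ec = 0.9, Eb = 0.89, Ea = 0.74
E = 0.9 * 0.89 * 0.74 * 100 = 59.2740%

59.2740 %


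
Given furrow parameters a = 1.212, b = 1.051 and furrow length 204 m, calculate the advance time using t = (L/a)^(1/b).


t = (L/a)^(1/b)
t = (204/1.212)^(1/1.051)
t = 168.316832^(1/1.051)

131.2515 min


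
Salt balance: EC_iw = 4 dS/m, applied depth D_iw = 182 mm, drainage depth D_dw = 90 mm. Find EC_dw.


EC_dw = EC_iw * D_iw / D_dw
EC_dw = 4 * 182 / 90
EC_dw = 728 / 90

8.0889 dS/m


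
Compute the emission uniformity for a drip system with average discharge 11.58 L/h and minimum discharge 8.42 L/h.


EU = (q_min/q_avg)*100 = (8.42/11.58)*100 = 72.7116%

72.7116 %


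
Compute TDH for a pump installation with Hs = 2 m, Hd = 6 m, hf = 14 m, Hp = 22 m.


TDH = Hs + Hd + hf + Hp = 2 + 6 + 14 + 22 = 44

44 m


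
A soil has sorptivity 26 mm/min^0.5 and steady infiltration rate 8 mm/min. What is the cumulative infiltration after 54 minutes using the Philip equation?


F = S*sqrt(t) + A*t
F = 26*sqrt(54) + 8*54
F = 26*7.348469 + 432

623.0602 mm


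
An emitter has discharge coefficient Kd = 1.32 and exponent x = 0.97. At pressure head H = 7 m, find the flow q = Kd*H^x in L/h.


q = Kd * H^x = 1.32 * 7^0.97 = 1.32 * 6.603058

8.7160 L/h


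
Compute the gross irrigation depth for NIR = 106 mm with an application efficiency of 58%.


Ea = 58% = 0.58
GID = NIR / Ea = 106 / 0.58 = 182.7586 mm

182.7586 mm


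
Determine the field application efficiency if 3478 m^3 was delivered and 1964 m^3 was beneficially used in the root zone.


Ea = V_root / V_field * 100 = 1964 / 3478 * 100 = 56.4692%

56.4692 %


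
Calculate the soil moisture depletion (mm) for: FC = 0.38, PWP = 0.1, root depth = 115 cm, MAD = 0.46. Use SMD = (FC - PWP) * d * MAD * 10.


SMD = (FC - PWP) * d * MAD * 10
SMD = (0.38 - 0.1) * 115 * 0.46 * 10
SMD = 0.2800 * 115 * 0.46 * 10

148.1200 mm


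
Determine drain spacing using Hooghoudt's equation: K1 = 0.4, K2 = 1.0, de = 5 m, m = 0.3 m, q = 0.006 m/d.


S^2 = 8*K2*de*m/q + 4*K1*m^2/q
S^2 = 8*1.0*5*0.3/0.006 + 4*0.4*0.3^2/0.006
S = sqrt(2024.0000)

44.9889 m


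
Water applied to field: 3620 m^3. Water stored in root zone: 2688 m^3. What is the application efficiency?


Ea = V_root / V_field * 100 = 2688 / 3620 * 100 = 74.2541%

74.2541 %


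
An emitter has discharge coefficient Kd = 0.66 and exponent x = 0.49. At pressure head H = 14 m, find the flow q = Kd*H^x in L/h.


q = Kd * H^x = 0.66 * 14^0.49 = 0.66 * 3.644204

2.4052 L/h


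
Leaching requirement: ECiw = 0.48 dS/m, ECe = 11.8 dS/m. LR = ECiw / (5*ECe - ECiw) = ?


LR = ECiw / (5*ECe - ECiw)
LR = 0.48 / (5*11.8 - 0.48)
LR = 0.48 / 58.5200

0.0082


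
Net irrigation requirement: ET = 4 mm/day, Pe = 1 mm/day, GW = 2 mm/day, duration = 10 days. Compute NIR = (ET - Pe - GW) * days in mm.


Daily deficit = ET - Pe - GW = 4 - 1 - 2 = 1 mm/day
NIR = 1 * 10 = 10 mm

10.0000 mm


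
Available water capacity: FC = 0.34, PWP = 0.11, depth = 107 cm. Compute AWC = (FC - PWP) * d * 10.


AWC = (FC - PWP) * d * 10
AWC = (0.34 - 0.11) * 107 * 10
AWC = 0.2300 * 107 * 10

246.1000 mm


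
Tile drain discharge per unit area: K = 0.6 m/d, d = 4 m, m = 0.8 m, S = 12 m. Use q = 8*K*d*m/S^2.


q = 8*K*d*m/S^2
q = 8*0.6*4*0.8/12^2
q = 15.3600 / 144

0.1067 m/d


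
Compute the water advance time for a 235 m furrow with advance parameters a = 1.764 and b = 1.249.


t = (L/a)^(1/b)
t = (235/1.764)^(1/1.249)
t = 133.219955^(1/1.249)

50.2361 min


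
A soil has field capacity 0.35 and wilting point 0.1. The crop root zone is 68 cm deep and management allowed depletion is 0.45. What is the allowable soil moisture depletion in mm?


SMD = (FC - PWP) * d * MAD * 10
SMD = (0.35 - 0.1) * 68 * 0.45 * 10
SMD = 0.2500 * 68 * 0.45 * 10

76.5000 mm


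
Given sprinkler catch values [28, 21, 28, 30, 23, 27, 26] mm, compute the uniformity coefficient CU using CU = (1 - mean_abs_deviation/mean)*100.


mean = 26.142857 mm
MAD = 2.408163 mm
CU = (1 - 2.408163/26.142857)*100

90.7884 %


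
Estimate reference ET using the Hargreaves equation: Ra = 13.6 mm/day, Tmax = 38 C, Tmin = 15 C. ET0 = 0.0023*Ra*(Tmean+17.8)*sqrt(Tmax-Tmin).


Tmean = (Tmax + Tmin)/2 = (38 + 15)/2 = 26.5
ET0 = 0.0023 * 13.6 * (26.5 + 17.8) * sqrt(38 - 15)
ET0 = 0.0023 * 13.6 * 44.3 * 4.795832

6.6456 mm/day


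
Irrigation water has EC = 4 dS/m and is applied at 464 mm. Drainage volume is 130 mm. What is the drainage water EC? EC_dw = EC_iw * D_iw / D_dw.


EC_dw = EC_iw * D_iw / D_dw
EC_dw = 4 * 464 / 130
EC_dw = 1856 / 130

14.2769 dS/m


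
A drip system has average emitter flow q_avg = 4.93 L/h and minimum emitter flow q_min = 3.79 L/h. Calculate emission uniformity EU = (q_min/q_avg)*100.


EU = (q_min/q_avg)*100 = (3.79/4.93)*100 = 76.8763%

76.8763 %


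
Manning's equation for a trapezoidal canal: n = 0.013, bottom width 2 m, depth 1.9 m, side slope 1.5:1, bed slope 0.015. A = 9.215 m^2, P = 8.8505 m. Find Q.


R = A/P = 9.215/8.8505 = 1.041184
Q = (1/0.013) * 9.215 * 1.041184^(2/3) * 0.015^0.5

89.1831 m^3/s


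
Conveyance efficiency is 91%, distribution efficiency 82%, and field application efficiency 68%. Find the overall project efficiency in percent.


Ec = 0.91, Eb = 0.82, Ea = 0.68
E = 0.91 * 0.82 * 0.68 * 100 = 50.7416%

50.7416 %


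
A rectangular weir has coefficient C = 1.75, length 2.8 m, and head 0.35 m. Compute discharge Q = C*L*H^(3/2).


Q = C * L * H^(3/2) = 1.75 * 2.8 * 0.35^1.5 = 1.75 * 2.8 * 0.207063

1.0146 m^3/s


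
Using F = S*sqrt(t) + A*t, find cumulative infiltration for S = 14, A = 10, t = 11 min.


F = S*sqrt(t) + A*t
F = 14*sqrt(11) + 10*11
F = 14*3.316625 + 110

156.4327 mm


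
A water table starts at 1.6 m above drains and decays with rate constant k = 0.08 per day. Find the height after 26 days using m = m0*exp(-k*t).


m = m0 * exp(-k*t)
m = 1.6 * exp(-0.08 * 26)
m = 1.6 * exp(-2.0800)

0.1999 m


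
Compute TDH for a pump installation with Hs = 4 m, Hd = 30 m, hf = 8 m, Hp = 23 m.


TDH = Hs + Hd + hf + Hp = 4 + 30 + 8 + 23 = 65

65 m


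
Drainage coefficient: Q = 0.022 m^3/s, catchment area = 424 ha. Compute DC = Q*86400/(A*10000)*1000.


DC = Q * 86400 / (A * 10000) * 1000
DC = 0.022 * 86400 / (424 * 10000) * 1000
DC = 1900800.0000 / 4240000

0.4483 mm/day


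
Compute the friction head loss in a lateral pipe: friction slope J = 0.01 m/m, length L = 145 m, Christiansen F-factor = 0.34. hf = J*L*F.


hf = J * L * F = 0.01 * 145 * 0.34 = 0.4930 m

0.4930 m


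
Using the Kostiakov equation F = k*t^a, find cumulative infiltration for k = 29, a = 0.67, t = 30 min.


F = k * t^a = 29 * 30^0.67
F = 29 * 9.764977

283.1843 mm


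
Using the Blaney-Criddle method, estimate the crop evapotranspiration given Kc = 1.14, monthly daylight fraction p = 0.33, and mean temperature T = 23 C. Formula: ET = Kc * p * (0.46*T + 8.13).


ET = Kc * p * (0.46*T + 8.13)
ET = 1.14 * 0.33 * (0.46*23 + 8.13)
ET = 1.14 * 0.33 * 18.7100

7.0387 mm/day


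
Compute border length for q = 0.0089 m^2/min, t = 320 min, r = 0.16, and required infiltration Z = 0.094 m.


L = q*t/((1+r)*Z)
L = 0.0089*320/((1+0.16)*0.094)
L = 2.848/0.10904

26.1189 m


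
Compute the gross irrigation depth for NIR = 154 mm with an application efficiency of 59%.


Ea = 59% = 0.59
GID = NIR / Ea = 154 / 0.59 = 261.0169 mm

261.0169 mm


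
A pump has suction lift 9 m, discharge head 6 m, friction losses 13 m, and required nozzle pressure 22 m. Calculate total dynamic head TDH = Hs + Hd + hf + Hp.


TDH = Hs + Hd + hf + Hp = 9 + 6 + 13 + 22 = 50

50 m


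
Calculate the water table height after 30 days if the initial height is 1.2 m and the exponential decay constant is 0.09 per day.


m = m0 * exp(-k*t)
m = 1.2 * exp(-0.09 * 30)
m = 1.2 * exp(-2.7000)

0.0806 m


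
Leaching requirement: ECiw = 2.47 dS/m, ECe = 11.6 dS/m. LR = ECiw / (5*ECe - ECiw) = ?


LR = ECiw / (5*ECe - ECiw)
LR = 2.47 / (5*11.6 - 2.47)
LR = 2.47 / 55.5300

0.0445


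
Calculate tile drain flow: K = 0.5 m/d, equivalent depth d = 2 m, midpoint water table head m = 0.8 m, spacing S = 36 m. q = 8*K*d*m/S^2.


q = 8*K*d*m/S^2
q = 8*0.5*2*0.8/36^2
q = 6.4000 / 1296

0.0049 m/d


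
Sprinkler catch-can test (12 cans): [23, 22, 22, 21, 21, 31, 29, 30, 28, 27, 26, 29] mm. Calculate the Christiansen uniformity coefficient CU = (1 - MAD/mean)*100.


mean = 25.750000 mm
MAD = 3.291667 mm
CU = (1 - 3.291667/25.750000)*100

87.2168 %


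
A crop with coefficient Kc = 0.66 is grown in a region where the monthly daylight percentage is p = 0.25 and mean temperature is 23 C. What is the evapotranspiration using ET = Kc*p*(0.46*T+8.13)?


ET = Kc * p * (0.46*T + 8.13)
ET = 0.66 * 0.25 * (0.46*23 + 8.13)
ET = 0.66 * 0.25 * 18.7100

3.0872 mm/day


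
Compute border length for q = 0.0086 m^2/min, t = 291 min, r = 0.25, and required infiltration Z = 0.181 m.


L = q*t/((1+r)*Z)
L = 0.0086*291/((1+0.25)*0.181)
L = 2.5026/0.22625

11.0612 m


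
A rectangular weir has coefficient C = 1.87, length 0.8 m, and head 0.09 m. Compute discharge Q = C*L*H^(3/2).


Q = C * L * H^(3/2) = 1.87 * 0.8 * 0.09^1.5 = 1.87 * 0.8 * 0.027000

0.0404 m^3/s


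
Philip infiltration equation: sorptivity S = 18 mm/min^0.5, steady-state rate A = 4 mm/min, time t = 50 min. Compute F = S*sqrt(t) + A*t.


F = S*sqrt(t) + A*t
F = 18*sqrt(50) + 4*50
F = 18*7.071068 + 200

327.2792 mm


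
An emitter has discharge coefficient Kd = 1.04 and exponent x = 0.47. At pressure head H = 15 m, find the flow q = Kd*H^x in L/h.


q = Kd * H^x = 1.04 * 15^0.47 = 1.04 * 3.570778

3.7136 L/h


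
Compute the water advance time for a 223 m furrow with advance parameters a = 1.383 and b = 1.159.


t = (L/a)^(1/b)
t = (223/1.383)^(1/1.159)
t = 161.243673^(1/1.159)

80.2868 min


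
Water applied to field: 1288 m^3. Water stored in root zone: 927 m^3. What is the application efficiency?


Ea = V_root / V_field * 100 = 927 / 1288 * 100 = 71.9720%

71.9720 %


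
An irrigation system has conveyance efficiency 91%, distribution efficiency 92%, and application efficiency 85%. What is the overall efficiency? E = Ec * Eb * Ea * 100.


Ec = 0.91, Eb = 0.92, Ea = 0.85
E = 0.91 * 0.92 * 0.85 * 100 = 71.1620%

71.1620 %


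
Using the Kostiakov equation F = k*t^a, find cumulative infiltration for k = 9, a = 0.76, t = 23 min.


F = k * t^a = 9 * 23^0.76
F = 9 * 10.837102

97.5339 mm


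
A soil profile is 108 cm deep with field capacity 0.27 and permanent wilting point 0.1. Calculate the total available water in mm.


AWC = (FC - PWP) * d * 10
AWC = (0.27 - 0.1) * 108 * 10
AWC = 0.1700 * 108 * 10

183.6000 mm


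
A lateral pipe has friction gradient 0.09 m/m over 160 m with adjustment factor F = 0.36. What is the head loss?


hf = J * L * F = 0.09 * 160 * 0.36 = 5.1840 m

5.1840 m


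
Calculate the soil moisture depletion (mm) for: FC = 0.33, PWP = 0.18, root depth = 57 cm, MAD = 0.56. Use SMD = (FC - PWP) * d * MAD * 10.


SMD = (FC - PWP) * d * MAD * 10
SMD = (0.33 - 0.18) * 57 * 0.56 * 10
SMD = 0.1500 * 57 * 0.56 * 10

47.8800 mm


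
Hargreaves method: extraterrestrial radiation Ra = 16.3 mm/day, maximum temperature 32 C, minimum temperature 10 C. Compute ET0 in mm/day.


Tmean = (Tmax + Tmin)/2 = (32 + 10)/2 = 21.0
ET0 = 0.0023 * 16.3 * (21.0 + 17.8) * sqrt(32 - 10)
ET0 = 0.0023 * 16.3 * 38.8 * 4.690416

6.8227 mm/day


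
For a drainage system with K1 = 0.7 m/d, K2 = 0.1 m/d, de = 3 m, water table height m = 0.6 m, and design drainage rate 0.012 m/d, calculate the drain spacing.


S^2 = 8*K2*de*m/q + 4*K1*m^2/q
S^2 = 8*0.1*3*0.6/0.012 + 4*0.7*0.6^2/0.012
S = sqrt(204.0000)

14.2829 m


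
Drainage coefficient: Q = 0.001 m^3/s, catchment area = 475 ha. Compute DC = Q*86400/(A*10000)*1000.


DC = Q * 86400 / (A * 10000) * 1000
DC = 0.001 * 86400 / (475 * 10000) * 1000
DC = 86400.0000 / 4750000

0.0182 mm/day


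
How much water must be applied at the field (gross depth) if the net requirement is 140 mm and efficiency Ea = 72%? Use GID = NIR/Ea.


Ea = 72% = 0.72
GID = NIR / Ea = 140 / 0.72 = 194.4444 mm

194.4444 mm


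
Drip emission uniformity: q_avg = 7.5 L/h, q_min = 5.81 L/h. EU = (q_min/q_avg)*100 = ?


EU = (q_min/q_avg)*100 = (5.81/7.5)*100 = 77.4667%

77.4667 %


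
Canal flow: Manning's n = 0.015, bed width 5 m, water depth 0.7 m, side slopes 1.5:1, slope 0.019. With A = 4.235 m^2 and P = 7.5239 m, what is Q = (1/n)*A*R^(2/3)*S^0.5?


R = A/P = 4.235/7.5239 = 0.562873
Q = (1/0.015) * 4.235 * 0.562873^(2/3) * 0.019^0.5

26.5305 m^3/s


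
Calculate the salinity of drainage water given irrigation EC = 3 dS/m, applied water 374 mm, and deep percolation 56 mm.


EC_dw = EC_iw * D_iw / D_dw
EC_dw = 3 * 374 / 56
EC_dw = 1122 / 56

20.0357 dS/m


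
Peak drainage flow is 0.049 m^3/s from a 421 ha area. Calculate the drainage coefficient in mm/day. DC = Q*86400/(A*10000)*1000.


DC = Q * 86400 / (A * 10000) * 1000
DC = 0.049 * 86400 / (421 * 10000) * 1000
DC = 4233600.0000 / 4210000

1.0056 mm/day


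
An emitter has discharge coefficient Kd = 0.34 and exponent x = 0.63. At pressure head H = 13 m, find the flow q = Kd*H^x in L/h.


q = Kd * H^x = 0.34 * 13^0.63 = 0.34 * 5.032506

1.7111 L/h


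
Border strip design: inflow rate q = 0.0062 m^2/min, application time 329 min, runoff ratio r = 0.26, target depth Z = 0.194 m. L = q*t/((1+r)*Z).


L = q*t/((1+r)*Z)
L = 0.0062*329/((1+0.26)*0.194)
L = 2.0398/0.24444

8.3448 m


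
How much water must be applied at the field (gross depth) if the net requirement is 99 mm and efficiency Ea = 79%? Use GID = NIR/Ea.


Ea = 79% = 0.79
GID = NIR / Ea = 99 / 0.79 = 125.3165 mm

125.3165 mm


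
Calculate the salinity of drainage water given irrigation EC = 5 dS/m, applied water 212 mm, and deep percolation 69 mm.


EC_dw = EC_iw * D_iw / D_dw
EC_dw = 5 * 212 / 69
EC_dw = 1060 / 69

15.3623 dS/m


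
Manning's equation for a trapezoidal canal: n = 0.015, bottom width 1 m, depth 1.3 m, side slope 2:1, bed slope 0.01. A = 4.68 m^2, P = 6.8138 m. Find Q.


R = A/P = 4.68/6.8138 = 0.686841
Q = (1/0.015) * 4.68 * 0.686841^(2/3) * 0.01^0.5

24.2880 m^3/s


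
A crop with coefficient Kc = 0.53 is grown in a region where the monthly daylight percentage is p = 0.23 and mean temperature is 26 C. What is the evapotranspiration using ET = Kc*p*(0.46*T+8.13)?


ET = Kc * p * (0.46*T + 8.13)
ET = 0.53 * 0.23 * (0.46*26 + 8.13)
ET = 0.53 * 0.23 * 20.0900

2.4490 mm/day


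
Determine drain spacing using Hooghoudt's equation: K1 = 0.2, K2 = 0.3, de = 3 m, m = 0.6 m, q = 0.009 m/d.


S^2 = 8*K2*de*m/q + 4*K1*m^2/q
S^2 = 8*0.3*3*0.6/0.009 + 4*0.2*0.6^2/0.009
S = sqrt(512.0000)

22.6274 m


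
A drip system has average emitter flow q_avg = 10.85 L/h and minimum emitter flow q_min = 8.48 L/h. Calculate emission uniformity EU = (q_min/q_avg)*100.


EU = (q_min/q_avg)*100 = (8.48/10.85)*100 = 78.1567%

78.1567 %


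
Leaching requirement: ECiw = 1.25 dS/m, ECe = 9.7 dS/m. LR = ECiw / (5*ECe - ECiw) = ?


LR = ECiw / (5*ECe - ECiw)
LR = 1.25 / (5*9.7 - 1.25)
LR = 1.25 / 47.2500

0.0265


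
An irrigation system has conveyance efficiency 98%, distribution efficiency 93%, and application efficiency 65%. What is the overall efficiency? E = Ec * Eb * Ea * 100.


Ec = 0.98, Eb = 0.93, Ea = 0.65
E = 0.98 * 0.93 * 0.65 * 100 = 59.2410%

59.2410 %


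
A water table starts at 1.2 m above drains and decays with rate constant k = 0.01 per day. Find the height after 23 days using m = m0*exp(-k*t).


m = m0 * exp(-k*t)
m = 1.2 * exp(-0.01 * 23)
m = 1.2 * exp(-0.2300)

0.9534 m


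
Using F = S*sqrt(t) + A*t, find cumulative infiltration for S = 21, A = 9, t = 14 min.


F = S*sqrt(t) + A*t
F = 21*sqrt(14) + 9*14
F = 21*3.741657 + 126

204.5748 mm


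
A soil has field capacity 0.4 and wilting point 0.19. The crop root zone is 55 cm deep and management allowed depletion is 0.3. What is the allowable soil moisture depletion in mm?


SMD = (FC - PWP) * d * MAD * 10
SMD = (0.4 - 0.19) * 55 * 0.3 * 10
SMD = 0.2100 * 55 * 0.3 * 10

34.6500 mm


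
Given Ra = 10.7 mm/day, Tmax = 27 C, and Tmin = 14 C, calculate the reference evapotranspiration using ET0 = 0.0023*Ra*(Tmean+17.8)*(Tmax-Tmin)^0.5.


Tmean = (Tmax + Tmin)/2 = (27 + 14)/2 = 20.5
ET0 = 0.0023 * 10.7 * (20.5 + 17.8) * sqrt(27 - 14)
ET0 = 0.0023 * 10.7 * 38.3 * 3.605551

3.3985 mm/day


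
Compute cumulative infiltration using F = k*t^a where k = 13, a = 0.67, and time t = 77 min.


F = k * t^a = 13 * 77^0.67
F = 13 * 18.363218

238.7218 mm


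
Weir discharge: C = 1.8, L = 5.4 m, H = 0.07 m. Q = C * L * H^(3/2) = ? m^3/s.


Q = C * L * H^(3/2) = 1.8 * 5.4 * 0.07^1.5 = 1.8 * 5.4 * 0.018520

0.1800 m^3/s


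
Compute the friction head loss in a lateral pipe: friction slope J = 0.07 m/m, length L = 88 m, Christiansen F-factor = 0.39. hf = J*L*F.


hf = J * L * F = 0.07 * 88 * 0.39 = 2.4024 m

2.4024 m


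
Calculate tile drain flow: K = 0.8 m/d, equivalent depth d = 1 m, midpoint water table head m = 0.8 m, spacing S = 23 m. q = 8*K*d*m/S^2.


q = 8*K*d*m/S^2
q = 8*0.8*1*0.8/23^2
q = 5.1200 / 529

0.0097 m/d


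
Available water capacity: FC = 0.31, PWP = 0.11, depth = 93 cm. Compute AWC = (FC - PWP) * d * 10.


AWC = (FC - PWP) * d * 10
AWC = (0.31 - 0.11) * 93 * 10
AWC = 0.2000 * 93 * 10

186.0000 mm


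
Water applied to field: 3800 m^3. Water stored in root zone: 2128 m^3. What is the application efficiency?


Ea = V_root / V_field * 100 = 2128 / 3800 * 100 = 56.0000%

56.0000 %


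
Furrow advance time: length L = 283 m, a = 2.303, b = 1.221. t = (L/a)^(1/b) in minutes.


t = (L/a)^(1/b)
t = (283/2.303)^(1/1.221)
t = 122.883196^(1/1.221)

51.4394 min


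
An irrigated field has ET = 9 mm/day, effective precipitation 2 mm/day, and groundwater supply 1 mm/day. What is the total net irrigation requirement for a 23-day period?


Daily deficit = ET - Pe - GW = 9 - 2 - 1 = 6 mm/day
NIR = 6 * 23 = 138 mm

138.0000 mm


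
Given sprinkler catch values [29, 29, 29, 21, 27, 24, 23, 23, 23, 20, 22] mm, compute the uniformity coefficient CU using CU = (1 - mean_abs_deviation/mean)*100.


mean = 24.545455 mm
MAD = 2.876033 mm
CU = (1 - 2.876033/24.545455)*100

88.2828 %


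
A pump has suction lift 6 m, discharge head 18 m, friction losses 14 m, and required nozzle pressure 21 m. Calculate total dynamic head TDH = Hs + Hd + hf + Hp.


TDH = Hs + Hd + hf + Hp = 6 + 18 + 14 + 21 = 59

59 m


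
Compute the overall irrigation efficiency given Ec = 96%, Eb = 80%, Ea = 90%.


Ec = 0.96, Eb = 0.8, Ea = 0.9
E = 0.96 * 0.8 * 0.9 * 100 = 69.1200%

69.1200 %


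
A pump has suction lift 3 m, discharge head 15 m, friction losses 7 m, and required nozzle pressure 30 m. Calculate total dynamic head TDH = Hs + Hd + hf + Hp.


TDH = Hs + Hd + hf + Hp = 3 + 15 + 7 + 30 = 55

55 m


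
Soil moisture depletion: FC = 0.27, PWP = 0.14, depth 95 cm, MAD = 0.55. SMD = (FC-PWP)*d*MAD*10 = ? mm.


SMD = (FC - PWP) * d * MAD * 10
SMD = (0.27 - 0.14) * 95 * 0.55 * 10
SMD = 0.1300 * 95 * 0.55 * 10

67.9250 mm


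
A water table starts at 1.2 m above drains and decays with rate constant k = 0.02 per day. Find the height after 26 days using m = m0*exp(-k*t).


m = m0 * exp(-k*t)
m = 1.2 * exp(-0.02 * 26)
m = 1.2 * exp(-0.5200)

0.7134 m


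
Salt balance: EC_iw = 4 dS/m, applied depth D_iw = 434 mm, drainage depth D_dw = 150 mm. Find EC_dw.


EC_dw = EC_iw * D_iw / D_dw
EC_dw = 4 * 434 / 150
EC_dw = 1736 / 150

11.5733 dS/m


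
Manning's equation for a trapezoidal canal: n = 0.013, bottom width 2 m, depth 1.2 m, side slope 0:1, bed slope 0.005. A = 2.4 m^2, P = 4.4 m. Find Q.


R = A/P = 2.4/4.4 = 0.545455
Q = (1/0.013) * 2.4 * 0.545455^(2/3) * 0.005^0.5

8.7148 m^3/s


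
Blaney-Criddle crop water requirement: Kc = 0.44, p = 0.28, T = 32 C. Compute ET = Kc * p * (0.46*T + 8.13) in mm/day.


ET = Kc * p * (0.46*T + 8.13)
ET = 0.44 * 0.28 * (0.46*32 + 8.13)
ET = 0.44 * 0.28 * 22.8500

2.8151 mm/day


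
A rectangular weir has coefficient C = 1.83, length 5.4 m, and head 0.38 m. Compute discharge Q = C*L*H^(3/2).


Q = C * L * H^(3/2) = 1.83 * 5.4 * 0.38^1.5 = 1.83 * 5.4 * 0.234248

2.3148 m^3/s


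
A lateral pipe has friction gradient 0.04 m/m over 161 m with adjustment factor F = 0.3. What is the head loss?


hf = J * L * F = 0.04 * 161 * 0.3 = 1.9320 m

1.9320 m


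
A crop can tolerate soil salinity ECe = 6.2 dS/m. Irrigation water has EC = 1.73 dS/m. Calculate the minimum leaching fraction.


LR = ECiw / (5*ECe - ECiw)
LR = 1.73 / (5*6.2 - 1.73)
LR = 1.73 / 29.2700

0.0591


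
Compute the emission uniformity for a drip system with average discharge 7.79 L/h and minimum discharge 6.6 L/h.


EU = (q_min/q_avg)*100 = (6.6/7.79)*100 = 84.7240%

84.7240 %


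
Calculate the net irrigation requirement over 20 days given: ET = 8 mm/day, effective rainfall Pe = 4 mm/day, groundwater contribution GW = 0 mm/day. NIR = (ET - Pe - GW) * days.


Daily deficit = ET - Pe - GW = 8 - 4 - 0 = 4 mm/day
NIR = 4 * 20 = 80 mm

80.0000 mm


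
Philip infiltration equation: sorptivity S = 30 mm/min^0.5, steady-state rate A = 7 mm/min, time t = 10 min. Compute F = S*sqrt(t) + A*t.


F = S*sqrt(t) + A*t
F = 30*sqrt(10) + 7*10
F = 30*3.162278 + 70

164.8683 mm


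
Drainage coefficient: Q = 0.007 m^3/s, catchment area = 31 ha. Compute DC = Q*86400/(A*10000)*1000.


DC = Q * 86400 / (A * 10000) * 1000
DC = 0.007 * 86400 / (31 * 10000) * 1000
DC = 604800.0000 / 310000

1.9510 mm/day


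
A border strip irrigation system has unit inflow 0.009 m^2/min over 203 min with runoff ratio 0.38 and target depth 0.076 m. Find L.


L = q*t/((1+r)*Z)
L = 0.009*203/((1+0.38)*0.076)
L = 1.827/0.10488

17.4199 m


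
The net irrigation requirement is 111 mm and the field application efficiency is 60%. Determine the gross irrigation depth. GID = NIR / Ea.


Ea = 60% = 0.6
GID = NIR / Ea = 111 / 0.6 = 185.0000 mm

185.0000 mm


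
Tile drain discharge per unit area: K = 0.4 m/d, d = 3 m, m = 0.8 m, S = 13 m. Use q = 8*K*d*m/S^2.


q = 8*K*d*m/S^2
q = 8*0.4*3*0.8/13^2
q = 7.6800 / 169

0.0454 m/d


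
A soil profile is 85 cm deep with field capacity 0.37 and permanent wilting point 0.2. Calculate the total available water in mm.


AWC = (FC - PWP) * d * 10
AWC = (0.37 - 0.2) * 85 * 10
AWC = 0.1700 * 85 * 10

144.5000 mm


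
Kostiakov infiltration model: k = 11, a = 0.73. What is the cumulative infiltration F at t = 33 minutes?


F = k * t^a = 11 * 33^0.73
F = 11 * 12.838526

141.2238 mm


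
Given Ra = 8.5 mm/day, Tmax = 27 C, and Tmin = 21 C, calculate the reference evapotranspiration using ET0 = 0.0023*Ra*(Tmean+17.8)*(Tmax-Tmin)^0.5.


Tmean = (Tmax + Tmin)/2 = (27 + 21)/2 = 24.0
ET0 = 0.0023 * 8.5 * (24.0 + 17.8) * sqrt(27 - 21)
ET0 = 0.0023 * 8.5 * 41.8 * 2.449490

2.0017 mm/day


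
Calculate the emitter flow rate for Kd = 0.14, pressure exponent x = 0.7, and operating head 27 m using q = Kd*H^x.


q = Kd * H^x = 0.14 * 27^0.7 = 0.14 * 10.045109

1.4063 L/h


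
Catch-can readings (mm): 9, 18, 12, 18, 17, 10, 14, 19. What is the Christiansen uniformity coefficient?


mean = 14.625000 mm
MAD = 3.375000 mm
CU = (1 - 3.375000/14.625000)*100

76.9231 %


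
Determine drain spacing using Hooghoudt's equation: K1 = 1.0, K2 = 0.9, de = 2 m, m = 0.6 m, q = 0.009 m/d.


S^2 = 8*K2*de*m/q + 4*K1*m^2/q
S^2 = 8*0.9*2*0.6/0.009 + 4*1.0*0.6^2/0.009
S = sqrt(1120.0000)

33.4664 m


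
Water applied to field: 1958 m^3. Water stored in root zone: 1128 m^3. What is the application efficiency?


Ea = V_root / V_field * 100 = 1128 / 1958 * 100 = 57.6098%

57.6098 %


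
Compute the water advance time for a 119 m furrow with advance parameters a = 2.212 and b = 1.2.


t = (L/a)^(1/b)
t = (119/2.212)^(1/1.2)
t = 53.797468^(1/1.2)

27.6886 min


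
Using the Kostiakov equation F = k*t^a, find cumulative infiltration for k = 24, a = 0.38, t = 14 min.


F = k * t^a = 24 * 14^0.38
F = 24 * 2.726018

65.4244 mm


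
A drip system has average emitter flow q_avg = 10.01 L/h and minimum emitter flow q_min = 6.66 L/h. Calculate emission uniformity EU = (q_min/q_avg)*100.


EU = (q_min/q_avg)*100 = (6.66/10.01)*100 = 66.5335%

66.5335 %


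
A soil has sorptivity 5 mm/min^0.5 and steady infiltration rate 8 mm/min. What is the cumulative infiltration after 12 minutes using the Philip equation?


F = S*sqrt(t) + A*t
F = 5*sqrt(12) + 8*12
F = 5*3.464102 + 96

113.3205 mm


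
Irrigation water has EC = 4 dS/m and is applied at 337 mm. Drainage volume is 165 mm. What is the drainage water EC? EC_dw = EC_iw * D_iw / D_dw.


EC_dw = EC_iw * D_iw / D_dw
EC_dw = 4 * 337 / 165
EC_dw = 1348 / 165

8.1697 dS/m


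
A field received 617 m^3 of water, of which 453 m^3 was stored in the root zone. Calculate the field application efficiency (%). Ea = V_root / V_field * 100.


Ea = V_root / V_field * 100 = 453 / 617 * 100 = 73.4198%

73.4198 %


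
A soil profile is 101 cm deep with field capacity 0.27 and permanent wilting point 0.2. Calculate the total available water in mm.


AWC = (FC - PWP) * d * 10
AWC = (0.27 - 0.2) * 101 * 10
AWC = 0.0700 * 101 * 10

70.7000 mm


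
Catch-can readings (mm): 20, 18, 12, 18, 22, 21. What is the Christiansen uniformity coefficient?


mean = 18.500000 mm
MAD = 2.500000 mm
CU = (1 - 2.500000/18.500000)*100

86.4865 %


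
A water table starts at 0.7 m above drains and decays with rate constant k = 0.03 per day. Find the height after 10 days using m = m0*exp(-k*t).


m = m0 * exp(-k*t)
m = 0.7 * exp(-0.03 * 10)
m = 0.7 * exp(-0.3000)

0.5186 m


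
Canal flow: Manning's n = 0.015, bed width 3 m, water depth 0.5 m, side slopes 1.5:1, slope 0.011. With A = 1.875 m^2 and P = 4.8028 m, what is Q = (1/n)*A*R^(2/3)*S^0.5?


R = A/P = 1.875/4.8028 = 0.390397
Q = (1/0.015) * 1.875 * 0.390397^(2/3) * 0.011^0.5

7.0029 m^3/s


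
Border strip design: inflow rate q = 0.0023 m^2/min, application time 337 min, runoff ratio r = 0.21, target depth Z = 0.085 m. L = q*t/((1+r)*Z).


L = q*t/((1+r)*Z)
L = 0.0023*337/((1+0.21)*0.085)
L = 0.7751/0.10285

7.5362 m


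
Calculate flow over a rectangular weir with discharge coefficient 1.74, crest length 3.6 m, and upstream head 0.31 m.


Q = C * L * H^(3/2) = 1.74 * 3.6 * 0.31^1.5 = 1.74 * 3.6 * 0.172601

1.0812 m^3/s


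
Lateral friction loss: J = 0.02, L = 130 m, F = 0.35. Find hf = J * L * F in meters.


hf = J * L * F = 0.02 * 130 * 0.35 = 0.9100 m

0.9100 m


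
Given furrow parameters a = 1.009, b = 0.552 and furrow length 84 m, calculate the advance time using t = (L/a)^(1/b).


t = (L/a)^(1/b)
t = (84/1.009)^(1/0.552)
t = 83.250743^(1/0.552)

3012.7562 min


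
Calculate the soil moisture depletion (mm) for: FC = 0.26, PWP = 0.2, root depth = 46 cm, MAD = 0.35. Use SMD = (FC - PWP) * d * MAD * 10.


SMD = (FC - PWP) * d * MAD * 10
SMD = (0.26 - 0.2) * 46 * 0.35 * 10
SMD = 0.0600 * 46 * 0.35 * 10

9.6600 mm


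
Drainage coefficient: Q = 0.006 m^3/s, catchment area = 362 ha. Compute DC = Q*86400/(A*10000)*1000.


DC = Q * 86400 / (A * 10000) * 1000
DC = 0.006 * 86400 / (362 * 10000) * 1000
DC = 518400.0000 / 3620000

0.1432 mm/day


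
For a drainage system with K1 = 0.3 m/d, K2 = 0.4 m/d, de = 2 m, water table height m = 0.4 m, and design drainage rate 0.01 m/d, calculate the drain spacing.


S^2 = 8*K2*de*m/q + 4*K1*m^2/q
S^2 = 8*0.4*2*0.4/0.01 + 4*0.3*0.4^2/0.01
S = sqrt(275.2000)

16.5892 m


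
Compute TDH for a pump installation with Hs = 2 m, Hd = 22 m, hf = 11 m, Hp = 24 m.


TDH = Hs + Hd + hf + Hp = 2 + 22 + 11 + 24 = 59

59 m


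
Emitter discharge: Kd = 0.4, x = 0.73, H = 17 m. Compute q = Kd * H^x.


q = Kd * H^x = 0.4 * 17^0.73 = 0.4 * 7.910933

3.1644 L/h


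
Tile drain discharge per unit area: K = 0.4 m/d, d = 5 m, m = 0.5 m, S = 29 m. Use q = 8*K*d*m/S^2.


q = 8*K*d*m/S^2
q = 8*0.4*5*0.5/29^2
q = 8.0000 / 841

0.0095 m/d


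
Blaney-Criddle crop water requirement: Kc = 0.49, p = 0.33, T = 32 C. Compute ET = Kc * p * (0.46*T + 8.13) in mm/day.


ET = Kc * p * (0.46*T + 8.13)
ET = 0.49 * 0.33 * (0.46*32 + 8.13)
ET = 0.49 * 0.33 * 22.8500

3.6948 mm/day


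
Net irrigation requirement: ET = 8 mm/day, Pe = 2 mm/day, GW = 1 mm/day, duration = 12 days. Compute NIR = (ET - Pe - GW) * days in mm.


Daily deficit = ET - Pe - GW = 8 - 2 - 1 = 5 mm/day
NIR = 5 * 12 = 60 mm

60.0000 mm


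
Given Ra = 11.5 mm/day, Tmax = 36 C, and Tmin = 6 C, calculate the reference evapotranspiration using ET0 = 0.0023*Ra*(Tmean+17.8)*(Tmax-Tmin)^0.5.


Tmean = (Tmax + Tmin)/2 = (36 + 6)/2 = 21.0
ET0 = 0.0023 * 11.5 * (21.0 + 17.8) * sqrt(36 - 6)
ET0 = 0.0023 * 11.5 * 38.8 * 5.477226

5.6211 mm/day


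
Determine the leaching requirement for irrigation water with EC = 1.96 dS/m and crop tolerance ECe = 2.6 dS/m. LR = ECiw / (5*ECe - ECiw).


LR = ECiw / (5*ECe - ECiw)
LR = 1.96 / (5*2.6 - 1.96)
LR = 1.96 / 11.0400

0.1775


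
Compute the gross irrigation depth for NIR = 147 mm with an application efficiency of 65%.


Ea = 65% = 0.65
GID = NIR / Ea = 147 / 0.65 = 226.1538 mm

226.1538 mm


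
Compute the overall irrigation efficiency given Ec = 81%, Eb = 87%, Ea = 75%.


Ec = 0.81, Eb = 0.87, Ea = 0.75
E = 0.81 * 0.87 * 0.75 * 100 = 52.8525%

52.8525 %


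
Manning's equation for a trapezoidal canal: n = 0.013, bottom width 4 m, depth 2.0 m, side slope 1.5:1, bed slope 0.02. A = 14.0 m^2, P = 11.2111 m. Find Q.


R = A/P = 14.0/11.2111 = 1.248762
Q = (1/0.013) * 14.0 * 1.248762^(2/3) * 0.02^0.5

176.6117 m^3/s


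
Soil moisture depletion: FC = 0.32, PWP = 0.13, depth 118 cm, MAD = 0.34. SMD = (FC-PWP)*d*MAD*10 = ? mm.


SMD = (FC - PWP) * d * MAD * 10
SMD = (0.32 - 0.13) * 118 * 0.34 * 10
SMD = 0.1900 * 118 * 0.34 * 10

76.2280 mm


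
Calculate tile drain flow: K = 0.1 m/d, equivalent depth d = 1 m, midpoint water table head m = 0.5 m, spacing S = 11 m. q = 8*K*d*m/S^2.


q = 8*K*d*m/S^2
q = 8*0.1*1*0.5/11^2
q = 0.4000 / 121

0.0033 m/d


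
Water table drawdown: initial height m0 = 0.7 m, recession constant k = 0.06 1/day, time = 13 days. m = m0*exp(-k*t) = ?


m = m0 * exp(-k*t)
m = 0.7 * exp(-0.06 * 13)
m = 0.7 * exp(-0.7800)

0.3209 m


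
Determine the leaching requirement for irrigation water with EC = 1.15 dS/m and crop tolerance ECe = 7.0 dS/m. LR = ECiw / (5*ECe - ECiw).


LR = ECiw / (5*ECe - ECiw)
LR = 1.15 / (5*7.0 - 1.15)
LR = 1.15 / 33.8500

0.0340


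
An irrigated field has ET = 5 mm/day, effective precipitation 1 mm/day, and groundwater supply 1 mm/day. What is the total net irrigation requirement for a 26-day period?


Daily deficit = ET - Pe - GW = 5 - 1 - 1 = 3 mm/day
NIR = 3 * 26 = 78 mm

78.0000 mm


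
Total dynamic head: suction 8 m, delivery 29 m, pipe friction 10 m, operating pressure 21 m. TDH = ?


TDH = Hs + Hd + hf + Hp = 8 + 29 + 10 + 21 = 68

68 m


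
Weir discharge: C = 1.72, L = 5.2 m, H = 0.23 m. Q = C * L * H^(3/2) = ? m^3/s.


Q = C * L * H^(3/2) = 1.72 * 5.2 * 0.23^1.5 = 1.72 * 5.2 * 0.110304

0.9866 m^3/s


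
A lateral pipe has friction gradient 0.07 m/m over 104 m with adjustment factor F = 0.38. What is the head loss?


hf = J * L * F = 0.07 * 104 * 0.38 = 2.7664 m

2.7664 m


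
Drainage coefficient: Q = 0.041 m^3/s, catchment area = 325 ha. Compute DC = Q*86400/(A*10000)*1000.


DC = Q * 86400 / (A * 10000) * 1000
DC = 0.041 * 86400 / (325 * 10000) * 1000
DC = 3542400.0000 / 3250000

1.0900 mm/day


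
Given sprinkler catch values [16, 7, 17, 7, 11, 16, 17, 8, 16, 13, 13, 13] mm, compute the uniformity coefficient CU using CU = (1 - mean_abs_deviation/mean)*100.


mean = 12.833333 mm
MAD = 3.055556 mm
CU = (1 - 3.055556/12.833333)*100

76.1905 %


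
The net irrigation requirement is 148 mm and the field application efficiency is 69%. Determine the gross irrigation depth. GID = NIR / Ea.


Ea = 69% = 0.69
GID = NIR / Ea = 148 / 0.69 = 214.4928 mm

214.4928 mm


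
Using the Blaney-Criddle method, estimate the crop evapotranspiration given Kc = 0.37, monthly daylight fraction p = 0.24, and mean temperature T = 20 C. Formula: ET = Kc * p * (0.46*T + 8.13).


ET = Kc * p * (0.46*T + 8.13)
ET = 0.37 * 0.24 * (0.46*20 + 8.13)
ET = 0.37 * 0.24 * 17.3300

1.5389 mm/day


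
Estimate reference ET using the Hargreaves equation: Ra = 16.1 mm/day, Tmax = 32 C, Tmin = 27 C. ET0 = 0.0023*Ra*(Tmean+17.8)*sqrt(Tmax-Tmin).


Tmean = (Tmax + Tmin)/2 = (32 + 27)/2 = 29.5
ET0 = 0.0023 * 16.1 * (29.5 + 17.8) * sqrt(32 - 27)
ET0 = 0.0023 * 16.1 * 47.3 * 2.236068

3.9165 mm/day


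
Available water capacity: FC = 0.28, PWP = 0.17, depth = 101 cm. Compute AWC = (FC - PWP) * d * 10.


AWC = (FC - PWP) * d * 10
AWC = (0.28 - 0.17) * 101 * 10
AWC = 0.1100 * 101 * 10

111.1000 mm


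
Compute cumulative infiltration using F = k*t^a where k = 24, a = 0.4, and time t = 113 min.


F = k * t^a = 24 * 113^0.4
F = 24 * 6.625694

159.0167 mm


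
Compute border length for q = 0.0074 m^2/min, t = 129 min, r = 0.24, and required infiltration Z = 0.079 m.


L = q*t/((1+r)*Z)
L = 0.0074*129/((1+0.24)*0.079)
L = 0.9546/0.09796

9.7448 m


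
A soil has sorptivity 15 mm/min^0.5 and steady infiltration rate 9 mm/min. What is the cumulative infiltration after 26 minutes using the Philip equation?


F = S*sqrt(t) + A*t
F = 15*sqrt(26) + 9*26
F = 15*5.099020 + 234

310.4853 mm


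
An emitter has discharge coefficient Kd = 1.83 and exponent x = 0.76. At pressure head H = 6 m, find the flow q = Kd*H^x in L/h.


q = Kd * H^x = 1.83 * 6^0.76 = 1.83 * 3.902968

7.1424 L/h


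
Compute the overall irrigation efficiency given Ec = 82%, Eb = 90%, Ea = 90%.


Ec = 0.82, Eb = 0.9, Ea = 0.9
E = 0.82 * 0.9 * 0.9 * 100 = 66.4200%

66.4200 %


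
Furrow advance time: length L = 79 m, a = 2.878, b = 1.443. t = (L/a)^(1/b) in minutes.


t = (L/a)^(1/b)
t = (79/2.878)^(1/1.443)
t = 27.449618^(1/1.443)

9.9290 min


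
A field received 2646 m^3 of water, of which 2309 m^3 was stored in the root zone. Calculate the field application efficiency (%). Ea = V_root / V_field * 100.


Ea = V_root / V_field * 100 = 2309 / 2646 * 100 = 87.2638%

87.2638 %


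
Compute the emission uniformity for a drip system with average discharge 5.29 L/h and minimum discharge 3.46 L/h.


EU = (q_min/q_avg)*100 = (3.46/5.29)*100 = 65.4064%

65.4064 %


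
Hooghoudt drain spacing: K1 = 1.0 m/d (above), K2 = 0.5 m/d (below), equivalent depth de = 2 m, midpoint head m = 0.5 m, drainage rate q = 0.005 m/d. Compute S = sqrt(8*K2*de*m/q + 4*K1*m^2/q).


S^2 = 8*K2*de*m/q + 4*K1*m^2/q
S^2 = 8*0.5*2*0.5/0.005 + 4*1.0*0.5^2/0.005
S = sqrt(1000.0000)

31.6228 m


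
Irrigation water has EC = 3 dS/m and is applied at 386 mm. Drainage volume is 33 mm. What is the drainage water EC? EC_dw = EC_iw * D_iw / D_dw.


EC_dw = EC_iw * D_iw / D_dw
EC_dw = 3 * 386 / 33
EC_dw = 1158 / 33

35.0909 dS/m


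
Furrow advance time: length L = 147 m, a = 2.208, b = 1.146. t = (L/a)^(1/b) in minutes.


t = (L/a)^(1/b)
t = (147/2.208)^(1/1.146)
t = 66.576087^(1/1.146)

38.9967 min


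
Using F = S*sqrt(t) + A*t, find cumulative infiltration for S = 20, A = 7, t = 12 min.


F = S*sqrt(t) + A*t
F = 20*sqrt(12) + 7*12
F = 20*3.464102 + 84

153.2820 mm


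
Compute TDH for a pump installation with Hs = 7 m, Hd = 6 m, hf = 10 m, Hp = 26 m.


TDH = Hs + Hd + hf + Hp = 7 + 6 + 10 + 26 = 49

49 m
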